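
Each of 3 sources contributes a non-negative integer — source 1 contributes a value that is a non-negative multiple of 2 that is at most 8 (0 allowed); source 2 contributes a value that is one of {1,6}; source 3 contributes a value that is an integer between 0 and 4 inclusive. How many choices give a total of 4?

The generating function for the choices is (1 + q^2 + q^4 + q^6 + q^8)·(q + q^6)·(1 + q + q^2 + q^3 + q^4); the count is [q^4].
(1 + q^2 + q^4 + q^6 + q^8) has coefficients 1,0,1,0,1 for degrees 0…4.
(q + q^6) has coefficients 0,1,0,0,0 for degrees 0…4.
Finally multiplying by (1 + q + q^2 + q^3 + q^4), the product of all factors after the first has coefficients 0,1,1,1,1 for degrees 0…4.
[q^4] = 1·1 + 1·1 + 1·0 = 2.

2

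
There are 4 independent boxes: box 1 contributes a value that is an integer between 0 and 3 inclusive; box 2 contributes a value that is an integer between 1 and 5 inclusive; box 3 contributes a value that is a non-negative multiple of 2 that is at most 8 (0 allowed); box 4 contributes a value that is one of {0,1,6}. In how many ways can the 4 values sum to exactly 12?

26

The generating function for the choices is (1 + z + z^2 + z^3)·(z + z^2 + z^3 + z^4 + z^5)·(1 + z^2 + z^4 + z^6 + z^8)·(1 + z + z^6); the count is [z^12].
(1 + z + z^2 + z^3) has coefficients 1,1,1,1 for degrees 0…3.
(z + z^2 + z^3 + z^4 + z^5) has coefficients 0,1,1,1,1,1,0,0,0,0,0,0,0 for degrees 0…12.
Multiplying by (1 + z^2 + z^4 + z^6 + z^8) gives running coefficients 0,1,1,2,2,3,2,3,2,3,2,2,1 for degrees 0…12.
Finally multiplying by (1 + z + z^6), the product of all factors after the first has coefficients 0,1,2,3,4,5,5,6,6,7,7,7,5 for degrees 0…12.
[z^12] = 1·5 + 1·7 + 1·7 + 1·7 = 26.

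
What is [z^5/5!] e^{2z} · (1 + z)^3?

992

The EGF product rule gives c_5 = Σ_{k_1+k_2=5} C(5; k_1,k_2) · ∏ g_i(k_i), where e^{2z} gives (2)^k; (1+z)^3 gives the falling factorial (3)_k.
g_1(k) for k = 0…5: 1, 2, 4, 8, 16, 32.
g_2(k) for k = 0…5: 1, 3, 6, 6, 0, 0.
c_5 = Σ_k C(5,k)·g_1(k)·g_2(5−k) = 10·4·6 + 10·8·6 + 5·16·3 + 1·32·1 = 240 + 480 + 240 + 32 = 992.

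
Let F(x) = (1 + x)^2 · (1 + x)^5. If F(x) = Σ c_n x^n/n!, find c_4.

840

The EGF product rule gives c_4 = Σ_{k_1+k_2=4} C(4; k_1,k_2) · ∏ g_i(k_i), where (1+x)^2 gives the falling factorial (2)_k; (1+x)^5 gives the falling factorial (5)_k.
g_1(k) for k = 0…4: 1, 2, 2, 0, 0.
g_2(k) for k = 0…4: 1, 5, 20, 60, 120.
c_4 = Σ_k C(4,k)·g_1(k)·g_2(4−k) = 1·1·120 + 4·2·60 + 6·2·20 = 120 + 480 + 240 = 840.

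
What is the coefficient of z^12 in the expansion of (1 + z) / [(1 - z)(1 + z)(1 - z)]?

The denominator gives the recurrence a_n = a_(n−1) + a_(n−2) − a_(n−3) for n ≥ 3; the numerator fixes a_0 = 1, a_1 = 2, a_2 = 3.
Iterating: 1, 2, 3, 4, 5, 6, 7, 8, 9, 10, 11, 12, 13, so a_12 = 13.

13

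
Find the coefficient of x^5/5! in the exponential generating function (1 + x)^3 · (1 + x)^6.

The EGF product rule gives c_5 = Σ_{k_1+k_2=5} C(5; k_1,k_2) · ∏ g_i(k_i), where (1+x)^3 gives the falling factorial (3)_k; (1+x)^6 gives the falling factorial (6)_k.
g_1(k) for k = 0…5: 1, 3, 6, 6, 0, 0.
g_2(k) for k = 0…5: 1, 6, 30, 120, 360, 720.
c_5 = Σ_k C(5,k)·g_1(k)·g_2(5−k) = 1·1·720 + 5·3·360 + 10·6·120 + 10·6·30 = 720 + 5400 + 7200 + 1800 = 15120.

15120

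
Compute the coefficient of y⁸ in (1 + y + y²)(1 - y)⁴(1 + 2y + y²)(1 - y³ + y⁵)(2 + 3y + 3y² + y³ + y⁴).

-18

(1 + y + y²) has coefficients 1,1,1 for degrees 0…2.
(1 - y)⁴ has coefficients 1,-4,6,-4,1,0,0,0,0 for degrees 0…8.
Multiplying by (1 + 2y + y²) gives running coefficients 1,-2,-1,4,-1,-2,1,0,0 for degrees 0…8.
Multiplying by (1 - y³ + y⁵) gives running coefficients 1,-2,-1,3,1,0,-5,0,6 for degrees 0…8.
Finally multiplying by (2 + 3y + 3y² + y³ + y⁴), the product of all factors after the first has coefficients 2,-1,-5,-2,7,9,-5,-11,-2 for degrees 0…8.
[y⁸] = 1·(-2) + 1·(-11) + 1·(-5) = -18.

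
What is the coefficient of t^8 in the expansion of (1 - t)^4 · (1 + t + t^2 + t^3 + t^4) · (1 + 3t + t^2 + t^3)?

-6

(1 - t)^4 has coefficients 1,-4,6,-4,1 for degrees 0…4.
(1 + t + t^2 + t^3 + t^4) has coefficients 1,1,1,1,1,0,0,0,0 for degrees 0…8.
Finally multiplying by (1 + 3t + t^2 + t^3), the product of all factors after the first has coefficients 1,4,5,6,6,5,2,1,0 for degrees 0…8.
[t^8] = 1·0 − 4·1 + 6·2 − 4·5 + 1·6 = -6.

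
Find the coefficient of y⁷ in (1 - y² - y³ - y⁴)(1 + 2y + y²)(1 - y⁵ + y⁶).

2

(1 - y² - y³ - y⁴) has coefficients 1,0,-1,-1,-1 for degrees 0…4.
(1 + 2y + y²) has coefficients 1,2,1,0,0,0,0,0 for degrees 0…7.
Finally multiplying by (1 - y⁵ + y⁶), the product of all factors after the first has coefficients 1,2,1,0,0,-1,-1,1 for degrees 0…7.
[y⁷] = 1·1 − 1·(-1) − 1·0 − 1·0 = 2.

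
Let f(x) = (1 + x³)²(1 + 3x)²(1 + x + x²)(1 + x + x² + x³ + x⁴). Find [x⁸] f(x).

127

(1 + x³)² has coefficients 1,0,0,2,0,0,1 for degrees 0…6.
(1 + 3x)² has coefficients 1,6,9,0,0,0,0,0,0 for degrees 0…8.
Multiplying by (1 + x + x²) gives running coefficients 1,7,16,15,9,0,0,0,0 for degrees 0…8.
Finally multiplying by (1 + x + x² + x³ + x⁴), the product of all factors after the first has coefficients 1,8,24,39,48,47,40,24,9 for degrees 0…8.
[x⁸] = 1·9 + 2·47 + 1·24 = 127.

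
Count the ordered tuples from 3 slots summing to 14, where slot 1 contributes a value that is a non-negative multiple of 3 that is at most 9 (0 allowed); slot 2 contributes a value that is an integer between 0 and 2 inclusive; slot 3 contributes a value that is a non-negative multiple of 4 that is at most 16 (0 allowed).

The generating function for the choices is (1 + x³ + x⁶ + x⁹)·(1 + x + x²)·(1 + x⁴ + x⁸ + x¹² + x¹⁶); the count is [x¹⁴].
(1 + x³ + x⁶ + x⁹) has coefficients 1,0,0,1,0,0,1,0,0,1 for degrees 0…9.
(1 + x + x²) has coefficients 1,1,1,0,0,0,0,0,0,0,0,0,0,0,0 for degrees 0…14.
Finally multiplying by (1 + x⁴ + x⁸ + x¹² + x¹⁶), the product of all factors after the first has coefficients 1,1,1,0,1,1,1,0,1,1,1,0,1,1,1 for degrees 0…14.
[x¹⁴] = 1·1 + 1·0 + 1·1 + 1·1 = 3.

3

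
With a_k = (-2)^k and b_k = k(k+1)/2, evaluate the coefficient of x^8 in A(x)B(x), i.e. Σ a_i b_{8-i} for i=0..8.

-24

This is [x^8] in the product of the two ordinary generating functions.
Σ = 1·36 − 2·28 + 4·21 − 8·15 + 16·10 − 32·6 + 64·3 − 128·1 + 256·0 = -24.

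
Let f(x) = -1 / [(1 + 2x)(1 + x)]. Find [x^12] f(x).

The denominator gives the recurrence a_n = −3a_(n−1) − 2a_(n−2) for n ≥ 2; the numerator fixes a_0 = -1, a_1 = 3.
Iterating: -1, 3, -7, 15, -31, 63, -127, 255, -511, 1023, -2047, 4095, -8191, so a_12 = -8191.

-8191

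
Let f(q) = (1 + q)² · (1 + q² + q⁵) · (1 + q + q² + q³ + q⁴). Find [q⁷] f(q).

7

(1 + q)² has coefficients 1,2,1 for degrees 0…2.
(1 + q² + q⁵) has coefficients 1,0,1,0,0,1,0,0 for degrees 0…7.
Finally multiplying by (1 + q + q² + q³ + q⁴), the product of all factors after the first has coefficients 1,1,2,2,2,2,2,1 for degrees 0…7.
[q⁷] = 1·1 + 2·2 + 1·2 = 7.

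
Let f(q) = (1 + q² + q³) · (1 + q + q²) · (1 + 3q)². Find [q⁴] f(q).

(1 + q² + q³) has coefficients 1,0,1,1 for degrees 0…3.
(1 + q + q²) has coefficients 1,1,1,0,0 for degrees 0…4.
Finally multiplying by (1 + 3q)², the product of all factors after the first has coefficients 1,7,16,15,9 for degrees 0…4.
[q⁴] = 1·9 + 1·16 + 1·7 = 32.

32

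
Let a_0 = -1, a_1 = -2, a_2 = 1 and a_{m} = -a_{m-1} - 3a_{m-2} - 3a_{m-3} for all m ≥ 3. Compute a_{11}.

608

The ordinary generating function has denominator 1 + x + 3x^2 + 3x^3.
Iterating the recurrence: a_0,…,a_{11} = -1, -2, 1, 8, -5, -22, 13, 68, -41, -202, 121, 608.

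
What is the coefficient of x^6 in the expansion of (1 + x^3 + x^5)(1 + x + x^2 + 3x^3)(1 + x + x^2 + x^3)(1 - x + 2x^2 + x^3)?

(1 + x^3 + x^5) has coefficients 1,0,0,1,0,1 for degrees 0…5.
(1 + x + x^2 + 3x^3) has coefficients 1,1,1,3,0,0,0 for degrees 0…6.
Multiplying by (1 + x + x^2 + x^3) gives running coefficients 1,2,3,6,5,4,3 for degrees 0…6.
Finally multiplying by (1 - x + 2x^2 + x^3), the product of all factors after the first has coefficients 1,1,3,8,7,14,15 for degrees 0…6.
[x^6] = 1·15 + 1·8 + 1·1 = 24.

24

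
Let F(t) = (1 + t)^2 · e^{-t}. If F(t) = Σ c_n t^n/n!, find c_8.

41

The EGF product rule gives c_8 = Σ_{k_1+k_2=8} C(8; k_1,k_2) · ∏ g_i(k_i), where (1+t)^2 gives the falling factorial (2)_k; e^{-t} gives (-1)^k.
g_1(k) for k = 0…8: 1, 2, 2, 0, 0, 0, 0, 0, 0.
g_2(k) for k = 0…8: 1, -1, 1, -1, 1, -1, 1, -1, 1.
c_8 = Σ_k C(8,k)·g_1(k)·g_2(8−k) = 1·1·1 + 8·2·(-1) + 28·2·1 = 1 − 16 + 56 = 41.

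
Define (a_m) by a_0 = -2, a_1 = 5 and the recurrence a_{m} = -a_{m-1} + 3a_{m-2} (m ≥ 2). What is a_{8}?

-1667

The ordinary generating function has denominator 1 + x - 3x^2.
Iterating the recurrence: a_0,…,a_{8} = -2, 5, -11, 26, -59, 137, -314, 725, -1667.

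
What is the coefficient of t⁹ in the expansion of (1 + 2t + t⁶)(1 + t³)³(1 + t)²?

10

(1 + 2t + t⁶) has coefficients 1,2,0,0,0,0,1 for degrees 0…6.
(1 + t³)³ has coefficients 1,0,0,3,0,0,3,0,0,1 for degrees 0…9.
Finally multiplying by (1 + t)², the product of all factors after the first has coefficients 1,2,1,3,6,3,3,6,3,1 for degrees 0…9.
[t⁹] = 1·1 + 2·3 + 1·3 = 10.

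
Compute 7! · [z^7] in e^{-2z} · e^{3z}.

The EGF product rule gives c_7 = Σ_{k_1+k_2=7} C(7; k_1,k_2) · ∏ g_i(k_i), where e^{-2z} gives (-2)^k; e^{3z} gives (3)^k.
g_1(k) for k = 0…7: 1, -2, 4, -8, 16, -32, 64, -128.
g_2(k) for k = 0…7: 1, 3, 9, 27, 81, 243, 729, 2187.
c_7 = Σ_k C(7,k)·g_1(k)·g_2(7−k) = 1·1·2187 + 7·(-2)·729 + 21·4·243 + 35·(-8)·81 + 35·16·27 + 21·(-32)·9 + 7·64·3 + 1·(-128)·1 = 2187 − 10206 + 20412 − 22680 + 15120 − 6048 + 1344 − 128 = 1.

1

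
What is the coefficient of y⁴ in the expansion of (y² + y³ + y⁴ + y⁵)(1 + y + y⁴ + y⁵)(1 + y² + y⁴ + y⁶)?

3

(y² + y³ + y⁴ + y⁵) has coefficients 0,0,1,1,1 for degrees 0…4.
(1 + y + y⁴ + y⁵) has coefficients 1,1,0,0,1 for degrees 0…4.
Finally multiplying by (1 + y² + y⁴ + y⁶), the product of all factors after the first has coefficients 1,1,1,1,2 for degrees 0…4.
[y⁴] = 1·1 + 1·1 + 1·1 = 3.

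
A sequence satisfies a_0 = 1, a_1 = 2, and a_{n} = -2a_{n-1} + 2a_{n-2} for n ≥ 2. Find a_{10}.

The ordinary generating function has denominator 1 + 2q - 2q^2.
Iterating the recurrence: a_0,…,a_{10} = 1, 2, -2, 8, -20, 56, -152, 416, -1136, 3104, -8480.

-8480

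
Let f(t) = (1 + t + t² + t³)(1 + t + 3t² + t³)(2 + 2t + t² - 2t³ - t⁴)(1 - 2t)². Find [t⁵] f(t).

12

(1 + t + t² + t³) has coefficients 1,1,1,1 for degrees 0…3.
(1 + t + 3t² + t³) has coefficients 1,1,3,1,0,0 for degrees 0…5.
Multiplying by (2 + 2t + t² - 2t³ - t⁴) gives running coefficients 2,4,9,7,2,-6 for degrees 0…5.
Finally multiplying by (1 - 2t)², the product of all factors after the first has coefficients 2,-4,1,-13,10,14 for degrees 0…5.
[t⁵] = 1·14 + 1·10 + 1·(-13) + 1·1 = 12.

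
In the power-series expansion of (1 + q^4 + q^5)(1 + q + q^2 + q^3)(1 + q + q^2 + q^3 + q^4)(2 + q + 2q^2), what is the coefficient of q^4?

20

(1 + q^4 + q^5) has coefficients 1,0,0,0,1 for degrees 0…4.
(1 + q + q^2 + q^3) has coefficients 1,1,1,1,0 for degrees 0…4.
Multiplying by (1 + q + q^2 + q^3 + q^4) gives running coefficients 1,2,3,4,4 for degrees 0…4.
Finally multiplying by (2 + q + 2q^2), the product of all factors after the first has coefficients 2,5,10,15,18 for degrees 0…4.
[q^4] = 1·18 + 1·2 = 20.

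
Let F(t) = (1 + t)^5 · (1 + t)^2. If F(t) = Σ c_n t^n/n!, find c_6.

The EGF product rule gives c_6 = Σ_{k_1+k_2=6} C(6; k_1,k_2) · ∏ g_i(k_i), where (1+t)^5 gives the falling factorial (5)_k; (1+t)^2 gives the falling factorial (2)_k.
g_1(k) for k = 0…6: 1, 5, 20, 60, 120, 120, 0.
g_2(k) for k = 0…6: 1, 2, 2, 0, 0, 0, 0.
c_6 = Σ_k C(6,k)·g_1(k)·g_2(6−k) = 15·120·2 + 6·120·2 = 3600 + 1440 = 5040.

5040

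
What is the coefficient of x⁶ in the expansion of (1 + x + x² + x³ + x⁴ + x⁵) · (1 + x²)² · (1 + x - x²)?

(1 + x + x² + x³ + x⁴ + x⁵) has coefficients 1,1,1,1,1,1 for degrees 0…5.
(1 + x²)² has coefficients 1,0,2,0,1,0,0 for degrees 0…6.
Finally multiplying by (1 + x - x²), the product of all factors after the first has coefficients 1,1,1,2,-1,1,-1 for degrees 0…6.
[x⁶] = 1·(-1) + 1·1 + 1·(-1) + 1·2 + 1·1 + 1·1 = 3.

3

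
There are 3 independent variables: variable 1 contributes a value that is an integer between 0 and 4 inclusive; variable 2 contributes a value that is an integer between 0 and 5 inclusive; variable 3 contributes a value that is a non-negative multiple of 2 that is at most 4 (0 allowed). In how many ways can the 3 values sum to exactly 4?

The generating function for the choices is (1 + y + y² + y³ + y⁴)·(1 + y + y² + y³ + y⁴ + y⁵)·(1 + y² + y⁴); the count is [y⁴].
(1 + y + y² + y³ + y⁴) has coefficients 1,1,1,1,1 for degrees 0…4.
(1 + y + y² + y³ + y⁴ + y⁵) has coefficients 1,1,1,1,1 for degrees 0…4.
Finally multiplying by (1 + y² + y⁴), the product of all factors after the first has coefficients 1,1,2,2,3 for degrees 0…4.
[y⁴] = 1·3 + 1·2 + 1·2 + 1·1 + 1·1 = 9.

9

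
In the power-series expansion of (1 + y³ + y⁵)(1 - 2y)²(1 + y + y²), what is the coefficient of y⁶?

-3

(1 + y³ + y⁵) has coefficients 1,0,0,1,0,1 for degrees 0…5.
(1 - 2y)² has coefficients 1,-4,4,0,0,0,0 for degrees 0…6.
Finally multiplying by (1 + y + y²), the product of all factors after the first has coefficients 1,-3,1,0,4,0,0 for degrees 0…6.
[y⁶] = 1·0 + 1·0 + 1·(-3) = -3.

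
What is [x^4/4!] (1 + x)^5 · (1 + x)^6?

7920

The EGF product rule gives c_4 = Σ_{k_1+k_2=4} C(4; k_1,k_2) · ∏ g_i(k_i), where (1+x)^5 gives the falling factorial (5)_k; (1+x)^6 gives the falling factorial (6)_k.
g_1(k) for k = 0…4: 1, 5, 20, 60, 120.
g_2(k) for k = 0…4: 1, 6, 30, 120, 360.
c_4 = Σ_k C(4,k)·g_1(k)·g_2(4−k) = 1·1·360 + 4·5·120 + 6·20·30 + 4·60·6 + 1·120·1 = 360 + 2400 + 3600 + 1440 + 120 = 7920.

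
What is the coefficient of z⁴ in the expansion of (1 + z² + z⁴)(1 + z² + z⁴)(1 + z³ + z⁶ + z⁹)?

3

(1 + z² + z⁴) has coefficients 1,0,1,0,1 for degrees 0…4.
(1 + z² + z⁴) has coefficients 1,0,1,0,1 for degrees 0…4.
Finally multiplying by (1 + z³ + z⁶ + z⁹), the product of all factors after the first has coefficients 1,0,1,1,1 for degrees 0…4.
[z⁴] = 1·1 + 1·1 + 1·1 = 3.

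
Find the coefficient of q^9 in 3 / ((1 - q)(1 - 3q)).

88572

Partial fractions give a closed form: a_n = (-3/2)·1^n + (9/2)·3^n.
At n = 9: a_9 = 88572.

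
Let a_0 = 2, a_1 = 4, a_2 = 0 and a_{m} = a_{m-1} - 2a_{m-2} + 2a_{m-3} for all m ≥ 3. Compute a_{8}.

12

The ordinary generating function has denominator 1 - q + 2q^2 - 2q^3.
Iterating the recurrence: a_0,…,a_{8} = 2, 4, 0, -4, 4, 12, -4, -20, 12.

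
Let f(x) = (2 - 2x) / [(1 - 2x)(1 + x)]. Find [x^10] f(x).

Partial fractions give a closed form: a_n = (2/3)·2^n + (4/3)·(-1)^n.
At n = 10: a_10 = 684.

684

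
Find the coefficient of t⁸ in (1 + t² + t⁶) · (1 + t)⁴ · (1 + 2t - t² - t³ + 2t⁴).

22

(1 + t² + t⁶) has coefficients 1,0,1,0,0,0,1 for degrees 0…6.
(1 + t)⁴ has coefficients 1,4,6,4,1,0,0,0,0 for degrees 0…8.
Finally multiplying by (1 + 2t - t² - t³ + 2t⁴), the product of all factors after the first has coefficients 1,6,13,11,1,0,7,7,2 for degrees 0…8.
[t⁸] = 1·2 + 1·7 + 1·13 = 22.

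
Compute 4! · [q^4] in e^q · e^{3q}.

The EGF product rule gives c_4 = Σ_{k_1+k_2=4} C(4; k_1,k_2) · ∏ g_i(k_i), where e^q gives (1)^k; e^{3q} gives (3)^k.
g_1(k) for k = 0…4: 1, 1, 1, 1, 1.
g_2(k) for k = 0…4: 1, 3, 9, 27, 81.
c_4 = Σ_k C(4,k)·g_1(k)·g_2(4−k) = 1·1·81 + 4·1·27 + 6·1·9 + 4·1·3 + 1·1·1 = 81 + 108 + 54 + 12 + 1 = 256.

256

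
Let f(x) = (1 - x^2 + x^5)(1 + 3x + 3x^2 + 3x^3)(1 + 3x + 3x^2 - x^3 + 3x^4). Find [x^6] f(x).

(1 - x^2 + x^5) has coefficients 1,0,-1,0,0,1 for degrees 0…5.
(1 + 3x + 3x^2 + 3x^3) has coefficients 1,3,3,3,0,0,0 for degrees 0…6.
Finally multiplying by (1 + 3x + 3x^2 - x^3 + 3x^4), the product of all factors after the first has coefficients 1,6,15,20,18,15,6 for degrees 0…6.
[x^6] = 1·6 − 1·18 + 1·6 = -6.

-6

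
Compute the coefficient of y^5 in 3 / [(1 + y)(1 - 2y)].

63

Partial fractions give a closed form: a_n = (1)·(-1)^n + (2)·2^n.
At n = 5: a_5 = 63.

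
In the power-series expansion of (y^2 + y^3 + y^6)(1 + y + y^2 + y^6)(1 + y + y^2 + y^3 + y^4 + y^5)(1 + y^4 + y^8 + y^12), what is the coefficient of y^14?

16

(y^2 + y^3 + y^6) has coefficients 0,0,1,1,0,0,1 for degrees 0…6.
(1 + y + y^2 + y^6) has coefficients 1,1,1,0,0,0,1,0,0,0,0,0,0,0,0 for degrees 0…14.
Multiplying by (1 + y + y^2 + y^3 + y^4 + y^5) gives running coefficients 1,2,3,3,3,3,3,2,1,1,1,1,0,0,0 for degrees 0…14.
Finally multiplying by (1 + y^4 + y^8 + y^12), the product of all factors after the first has coefficients 1,2,3,3,4,5,6,5,5,6,7,6,5,6,7 for degrees 0…14.
[y^14] = 1·5 + 1·6 + 1·5 = 16.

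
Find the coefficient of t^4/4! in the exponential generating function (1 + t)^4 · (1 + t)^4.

1680

The EGF product rule gives c_4 = Σ_{k_1+k_2=4} C(4; k_1,k_2) · ∏ g_i(k_i), where (1+t)^4 gives the falling factorial (4)_k; (1+t)^4 gives the falling factorial (4)_k.
g_1(k) for k = 0…4: 1, 4, 12, 24, 24.
g_2(k) for k = 0…4: 1, 4, 12, 24, 24.
c_4 = Σ_k C(4,k)·g_1(k)·g_2(4−k) = 1·1·24 + 4·4·24 + 6·12·12 + 4·24·4 + 1·24·1 = 24 + 384 + 864 + 384 + 24 = 1680.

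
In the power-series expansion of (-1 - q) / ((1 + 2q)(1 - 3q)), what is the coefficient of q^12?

Partial fractions give a closed form: a_n = (-1/5)·(-2)^n + (-4/5)·3^n.
At n = 12: a_12 = -425972.

-425972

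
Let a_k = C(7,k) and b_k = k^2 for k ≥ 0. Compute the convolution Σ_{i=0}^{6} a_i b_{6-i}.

1023

The convolution is the x^6 coefficient of A(x)B(x).
Σ = 1·36 + 7·25 + 21·16 + 35·9 + 35·4 + 21·1 + 7·0 = 1023.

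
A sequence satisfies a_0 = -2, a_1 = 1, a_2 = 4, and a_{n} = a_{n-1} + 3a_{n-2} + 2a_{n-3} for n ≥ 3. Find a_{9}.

1431

The ordinary generating function has denominator 1 - y - 3y^2 - 2y^3.
Iterating the recurrence: a_0,…,a_{9} = -2, 1, 4, 3, 17, 34, 91, 227, 568, 1431.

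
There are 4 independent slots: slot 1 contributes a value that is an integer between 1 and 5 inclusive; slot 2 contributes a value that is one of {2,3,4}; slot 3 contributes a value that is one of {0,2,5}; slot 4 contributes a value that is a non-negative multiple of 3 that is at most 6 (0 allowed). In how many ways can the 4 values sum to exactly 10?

The generating function for the choices is (y + y^2 + y^3 + y^4 + y^5)·(y^2 + y^3 + y^4)·(1 + y^2 + y^5)·(1 + y^3 + y^6); the count is [y^10].
(y + y^2 + y^3 + y^4 + y^5) has coefficients 0,1,1,1,1,1 for degrees 0…5.
(y^2 + y^3 + y^4) has coefficients 0,0,1,1,1,0,0,0,0,0,0 for degrees 0…10.
Multiplying by (1 + y^2 + y^5) gives running coefficients 0,0,1,1,2,1,1,1,1,1,0 for degrees 0…10.
Finally multiplying by (1 + y^3 + y^6), the product of all factors after the first has coefficients 0,0,1,1,2,2,2,3,3,3,3 for degrees 0…10.
[y^10] = 1·3 + 1·3 + 1·3 + 1·2 + 1·2 = 13.

13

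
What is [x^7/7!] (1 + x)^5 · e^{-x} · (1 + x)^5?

The EGF product rule gives c_7 = Σ_{k_1+k_2+k_3=7} C(7; k_1,k_2,k_3) · ∏ g_i(k_i), where (1+x)^5 gives the falling factorial (5)_k; e^{-x} gives (-1)^k; (1+x)^5 gives the falling factorial (5)_k.
g_1(k) for k = 0…7: 1, 5, 20, 60, 120, 120, 0, 0.
g_2(k) for k = 0…7: 1, -1, 1, -1, 1, -1, 1, -1.
g_3(k) for k = 0…7: 1, 5, 20, 60, 120, 120, 0, 0.
First combine the last two factors: h(k) = Σ_j C(k,j)·g_2(j)·g_3(k−j) for k = 0…7: 1, 4, 11, 14, -19, -56, 151, 34.
c_7 = Σ_k C(7,k)·g_1(k)·h(7−k) = 1·1·34 + 7·5·151 + 21·20·(-56) + 35·60·(-19) + 35·120·14 + 21·120·11 = 34 + 5285 − 23520 − 39900 + 58800 + 27720 = 28419.

28419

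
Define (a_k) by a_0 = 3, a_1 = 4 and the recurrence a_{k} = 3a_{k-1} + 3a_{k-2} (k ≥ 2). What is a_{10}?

The ordinary generating function has denominator 1 - 3q - 3q^2.
Iterating the recurrence: a_0,…,a_{10} = 3, 4, 21, 75, 288, 1089, 4131, 15660, 59373, 225099, 853416.

853416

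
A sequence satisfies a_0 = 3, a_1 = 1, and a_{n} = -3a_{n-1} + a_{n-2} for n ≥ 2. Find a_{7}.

The ordinary generating function has denominator 1 + 3t - t^2.
Iterating the recurrence: a_0,…,a_{7} = 3, 1, 0, 1, -3, 10, -33, 109.

109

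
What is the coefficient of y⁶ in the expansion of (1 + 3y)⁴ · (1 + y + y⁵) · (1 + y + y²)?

283

(1 + 3y)⁴ has coefficients 1,12,54,108,81 for degrees 0…4.
(1 + y + y⁵) has coefficients 1,1,0,0,0,1,0 for degrees 0…6.
Finally multiplying by (1 + y + y²), the product of all factors after the first has coefficients 1,2,2,1,0,1,1 for degrees 0…6.
[y⁶] = 1·1 + 12·1 + 54·0 + 108·1 + 81·2 = 283.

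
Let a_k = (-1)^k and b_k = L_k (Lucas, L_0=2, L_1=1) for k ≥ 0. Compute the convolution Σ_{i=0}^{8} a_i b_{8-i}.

Write out a_i and b_{8-i} for i = 0,…,8 and sum the products.
Σ = 1·47 − 1·29 + 1·18 − 1·11 + 1·7 − 1·4 + 1·3 − 1·1 + 1·2 = 32.

32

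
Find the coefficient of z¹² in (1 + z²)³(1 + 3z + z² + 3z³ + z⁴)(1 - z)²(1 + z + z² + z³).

8

(1 + z²)³ has coefficients 1,0,3,0,3,0,1 for degrees 0…6.
(1 + 3z + z² + 3z³ + z⁴) has coefficients 1,3,1,3,1,0,0,0,0,0,0,0,0 for degrees 0…12.
Multiplying by (1 - z)² gives running coefficients 1,1,-4,4,-4,1,1,0,0,0,0,0,0 for degrees 0…12.
Finally multiplying by (1 + z + z² + z³), the product of all factors after the first has coefficients 1,2,-2,2,-3,-3,2,-2,2,1,0,0,0 for degrees 0…12.
[z¹²] = 1·0 + 3·0 + 3·2 + 1·2 = 8.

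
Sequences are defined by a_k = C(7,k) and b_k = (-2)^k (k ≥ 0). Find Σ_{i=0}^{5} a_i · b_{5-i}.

3

Write out a_i and b_{5-i} for i = 0,…,5 and sum the products.
Σ = 1·(-32) + 7·16 + 21·(-8) + 35·4 + 35·(-2) + 21·1 = 3.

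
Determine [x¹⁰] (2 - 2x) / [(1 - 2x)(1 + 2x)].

Partial fractions give a closed form: a_n = (1/2)·2^n + (3/2)·(-2)^n.
At n = 10: a_10 = 2048.

2048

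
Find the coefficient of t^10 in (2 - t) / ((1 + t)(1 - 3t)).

Partial fractions give a closed form: a_n = (3/4)·(-1)^n + (5/4)·3^n.
At n = 10: a_10 = 73812.

73812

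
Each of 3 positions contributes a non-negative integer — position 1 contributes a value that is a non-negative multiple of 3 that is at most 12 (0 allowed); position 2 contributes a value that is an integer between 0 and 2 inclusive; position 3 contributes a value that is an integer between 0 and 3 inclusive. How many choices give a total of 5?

The generating function for the choices is (1 + x³ + x⁶ + x⁹ + x¹²)·(1 + x + x²)·(1 + x + x² + x³); the count is [x⁵].
(1 + x³ + x⁶ + x⁹ + x¹²) has coefficients 1,0,0,1,0,0 for degrees 0…5.
(1 + x + x²) has coefficients 1,1,1,0,0,0 for degrees 0…5.
Finally multiplying by (1 + x + x² + x³), the product of all factors after the first has coefficients 1,2,3,3,2,1 for degrees 0…5.
[x⁵] = 1·1 + 1·3 = 4.

4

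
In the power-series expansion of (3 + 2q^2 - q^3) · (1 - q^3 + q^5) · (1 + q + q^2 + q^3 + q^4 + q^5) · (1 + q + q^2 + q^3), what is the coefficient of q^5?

9

(3 + 2q^2 - q^3) has coefficients 3,0,2,-1 for degrees 0…3.
(1 - q^3 + q^5) has coefficients 1,0,0,-1,0,1 for degrees 0…5.
Multiplying by (1 + q + q^2 + q^3 + q^4 + q^5) gives running coefficients 1,1,1,0,0,1 for degrees 0…5.
Finally multiplying by (1 + q + q^2 + q^3), the product of all factors after the first has coefficients 1,2,3,3,2,2 for degrees 0…5.
[q^5] = 3·2 + 2·3 − 1·3 = 9.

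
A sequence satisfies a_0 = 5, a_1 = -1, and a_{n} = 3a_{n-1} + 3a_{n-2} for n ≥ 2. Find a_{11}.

1500768

The ordinary generating function has denominator 1 - 3x - 3x^2.
Iterating the recurrence: a_0,…,a_{11} = 5, -1, 12, 33, 135, 504, 1917, 7263, 27540, 104409, 395847, 1500768.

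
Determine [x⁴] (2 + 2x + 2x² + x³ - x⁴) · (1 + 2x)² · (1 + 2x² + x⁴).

49

(2 + 2x + 2x² + x³ - x⁴) has coefficients 2,2,2,1,-1 for degrees 0…4.
(1 + 2x)² has coefficients 1,4,4,0,0 for degrees 0…4.
Finally multiplying by (1 + 2x² + x⁴), the product of all factors after the first has coefficients 1,4,6,8,9 for degrees 0…4.
[x⁴] = 2·9 + 2·8 + 2·6 + 1·4 − 1·1 = 49.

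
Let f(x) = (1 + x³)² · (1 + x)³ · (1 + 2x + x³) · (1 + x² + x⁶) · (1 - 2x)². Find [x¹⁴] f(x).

(1 + x³)² has coefficients 1,0,0,2,0,0,1 for degrees 0…6.
(1 + x)³ has coefficients 1,3,3,1,0,0,0,0,0,0,0,0,0,0,0 for degrees 0…14.
Multiplying by (1 + 2x + x³) gives running coefficients 1,5,9,8,5,3,1,0,0,0,0,0,0,0,0 for degrees 0…14.
Multiplying by (1 + x² + x⁶) gives running coefficients 1,5,10,13,14,11,7,8,10,8,5,3,1,0,0 for degrees 0…14.
Finally multiplying by (1 - 2x)², the product of all factors after the first has coefficients 1,1,-6,-7,2,7,19,24,6,0,13,15,9,8,4 for degrees 0…14.
[x¹⁴] = 1·4 + 2·15 + 1·6 = 40.

40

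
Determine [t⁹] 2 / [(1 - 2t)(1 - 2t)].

The denominator gives the recurrence a_n = 4a_(n−1) − 4a_(n−2) for n ≥ 2; the numerator fixes a_0 = 2, a_1 = 8.
Iterating: 2, 8, 24, 64, 160, 384, 896, 2048, 4608, 10240, so a_9 = 10240.

10240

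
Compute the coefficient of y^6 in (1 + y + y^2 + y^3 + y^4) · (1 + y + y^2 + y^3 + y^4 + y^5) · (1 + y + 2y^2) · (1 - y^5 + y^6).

17

(1 + y + y^2 + y^3 + y^4) has coefficients 1,1,1,1,1 for degrees 0…4.
(1 + y + y^2 + y^3 + y^4 + y^5) has coefficients 1,1,1,1,1,1,0 for degrees 0…6.
Multiplying by (1 + y + 2y^2) gives running coefficients 1,2,4,4,4,4,3 for degrees 0…6.
Finally multiplying by (1 - y^5 + y^6), the product of all factors after the first has coefficients 1,2,4,4,4,3,2 for degrees 0…6.
[y^6] = 1·2 + 1·3 + 1·4 + 1·4 + 1·4 = 17.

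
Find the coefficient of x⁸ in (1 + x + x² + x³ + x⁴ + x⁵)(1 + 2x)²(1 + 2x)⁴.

656

(1 + x + x² + x³ + x⁴ + x⁵) has coefficients 1,1,1,1,1,1 for degrees 0…5.
(1 + 2x)² has coefficients 1,4,4,0,0,0,0,0,0 for degrees 0…8.
Finally multiplying by (1 + 2x)⁴, the product of all factors after the first has coefficients 1,12,60,160,240,192,64,0,0 for degrees 0…8.
[x⁸] = 1·0 + 1·0 + 1·64 + 1·192 + 1·240 + 1·160 = 656.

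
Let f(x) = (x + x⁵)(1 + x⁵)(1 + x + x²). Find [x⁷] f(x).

(x + x⁵) has coefficients 0,1,0,0,0,1 for degrees 0…5.
(1 + x⁵) has coefficients 1,0,0,0,0,1,0,0 for degrees 0…7.
Finally multiplying by (1 + x + x²), the product of all factors after the first has coefficients 1,1,1,0,0,1,1,1 for degrees 0…7.
[x⁷] = 1·1 + 1·1 = 2.

2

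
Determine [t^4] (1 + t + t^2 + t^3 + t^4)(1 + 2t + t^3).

(1 + t + t^2 + t^3 + t^4) has coefficients 1,1,1,1,1 for degrees 0…4.
(1 + 2t + t^3) has coefficients 1,2,0,1,0 for degrees 0…4.
[t^4] = 1·0 + 1·1 + 1·0 + 1·2 + 1·1 = 4.

4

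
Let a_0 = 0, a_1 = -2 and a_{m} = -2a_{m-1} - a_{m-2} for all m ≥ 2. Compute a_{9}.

The ordinary generating function has denominator 1 + 2z + z^2.
Iterating the recurrence: a_0,…,a_{9} = 0, -2, 4, -6, 8, -10, 12, -14, 16, -18.

-18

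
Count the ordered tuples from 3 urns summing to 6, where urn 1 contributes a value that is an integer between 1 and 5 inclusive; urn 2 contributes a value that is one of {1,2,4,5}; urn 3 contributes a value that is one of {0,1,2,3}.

11

The generating function for the choices is (t + t² + t³ + t⁴ + t⁵)·(t + t² + t⁴ + t⁵)·(1 + t + t² + t³); the count is [t⁶].
(t + t² + t³ + t⁴ + t⁵) has coefficients 0,1,1,1,1,1 for degrees 0…5.
(t + t² + t⁴ + t⁵) has coefficients 0,1,1,0,1,1,0 for degrees 0…6.
Finally multiplying by (1 + t + t² + t³), the product of all factors after the first has coefficients 0,1,2,2,3,3,2 for degrees 0…6.
[t⁶] = 1·3 + 1·3 + 1·2 + 1·2 + 1·1 = 11.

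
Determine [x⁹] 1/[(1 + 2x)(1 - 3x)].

11605

Partial fractions give a closed form: a_n = (2/5)·(-2)^n + (3/5)·3^n.
At n = 9: a_9 = 11605.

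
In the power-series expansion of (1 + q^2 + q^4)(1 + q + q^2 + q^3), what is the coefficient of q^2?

2

(1 + q^2 + q^4) has coefficients 1,0,1 for degrees 0…2.
(1 + q + q^2 + q^3) has coefficients 1,1,1 for degrees 0…2.
[q^2] = 1·1 + 1·1 = 2.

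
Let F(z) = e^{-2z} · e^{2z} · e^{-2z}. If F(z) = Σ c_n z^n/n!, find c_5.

-32

The EGF product rule gives c_5 = Σ_{k_1+k_2+k_3=5} C(5; k_1,k_2,k_3) · ∏ g_i(k_i), where e^{-2z} gives (-2)^k; e^{2z} gives (2)^k; e^{-2z} gives (-2)^k.
g_1(k) for k = 0…5: 1, -2, 4, -8, 16, -32.
g_2(k) for k = 0…5: 1, 2, 4, 8, 16, 32.
g_3(k) for k = 0…5: 1, -2, 4, -8, 16, -32.
First combine the last two factors: h(k) = Σ_j C(k,j)·g_2(j)·g_3(k−j) for k = 0…5: 1, 0, 0, 0, 0, 0.
c_5 = Σ_k C(5,k)·g_1(k)·h(5−k) = 1·(-32)·1 = -32.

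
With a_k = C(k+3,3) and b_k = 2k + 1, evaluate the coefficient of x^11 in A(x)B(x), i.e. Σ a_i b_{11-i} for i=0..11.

The convolution is the x^11 coefficient of A(x)B(x).
Σ = 1·23 + 4·21 + 10·19 + 20·17 + 35·15 + 56·13 + 84·11 + 120·9 + 165·7 + 220·5 + 286·3 + 364·1 = 7371.

7371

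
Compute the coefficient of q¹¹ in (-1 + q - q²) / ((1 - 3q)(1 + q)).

The denominator gives the recurrence a_n = 2a_(n−1) + 3a_(n−2) for n ≥ 3; the numerator fixes a_0 = -1, a_1 = -1, a_2 = -6.
Iterating: -1, -1, -6, -15, -48, -141, -426, -1275, -3828, -11481, -34446, -103335, so a_11 = -103335.

-103335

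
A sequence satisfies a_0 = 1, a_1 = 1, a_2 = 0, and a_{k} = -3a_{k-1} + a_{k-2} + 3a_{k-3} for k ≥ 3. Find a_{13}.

199291

The ordinary generating function has denominator 1 + 3z - z^2 - 3z^3.
Iterating the recurrence: a_0,…,a_{13} = 1, 1, 0, 4, -9, 31, -90, 274, -819, 2461, -7380, 22144, -66429, 199291.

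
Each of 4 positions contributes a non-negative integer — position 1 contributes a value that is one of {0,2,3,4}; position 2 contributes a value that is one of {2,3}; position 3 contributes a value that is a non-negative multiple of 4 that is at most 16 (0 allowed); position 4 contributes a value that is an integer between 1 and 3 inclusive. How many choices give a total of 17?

6

The generating function for the choices is (1 + x² + x³ + x⁴)·(x² + x³)·(1 + x⁴ + x⁸ + x¹² + x¹⁶)·(x + x² + x³); the count is [x¹⁷].
(1 + x² + x³ + x⁴) has coefficients 1,0,1,1,1 for degrees 0…4.
(x² + x³) has coefficients 0,0,1,1,0,0,0,0,0,0,0,0,0,0,0,0,0,0 for degrees 0…17.
Multiplying by (1 + x⁴ + x⁸ + x¹² + x¹⁶) gives running coefficients 0,0,1,1,0,0,1,1,0,0,1,1,0,0,1,1,0,0 for degrees 0…17.
Finally multiplying by (x + x² + x³), the product of all factors after the first has coefficients 0,0,0,1,2,2,1,1,2,2,1,1,2,2,1,1,2,2 for degrees 0…17.
[x¹⁷] = 1·2 + 1·1 + 1·1 + 1·2 = 6.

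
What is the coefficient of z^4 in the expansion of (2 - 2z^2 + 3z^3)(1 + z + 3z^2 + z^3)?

-3

(2 - 2z^2 + 3z^3) has coefficients 2,0,-2,3 for degrees 0…3.
(1 + z + 3z^2 + z^3) has coefficients 1,1,3,1,0 for degrees 0…4.
[z^4] = 2·0 − 2·3 + 3·1 = -3.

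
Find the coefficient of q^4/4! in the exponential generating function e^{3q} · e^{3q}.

The EGF product rule gives c_4 = Σ_{k_1+k_2=4} C(4; k_1,k_2) · ∏ g_i(k_i), where e^{3q} gives (3)^k; e^{3q} gives (3)^k.
g_1(k) for k = 0…4: 1, 3, 9, 27, 81.
g_2(k) for k = 0…4: 1, 3, 9, 27, 81.
c_4 = Σ_k C(4,k)·g_1(k)·g_2(4−k) = 1·1·81 + 4·3·27 + 6·9·9 + 4·27·3 + 1·81·1 = 81 + 324 + 486 + 324 + 81 = 1296.

1296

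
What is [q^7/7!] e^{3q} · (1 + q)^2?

22599

The EGF product rule gives c_7 = Σ_{k_1+k_2=7} C(7; k_1,k_2) · ∏ g_i(k_i), where e^{3q} gives (3)^k; (1+q)^2 gives the falling factorial (2)_k.
g_1(k) for k = 0…7: 1, 3, 9, 27, 81, 243, 729, 2187.
g_2(k) for k = 0…7: 1, 2, 2, 0, 0, 0, 0, 0.
c_7 = Σ_k C(7,k)·g_1(k)·g_2(7−k) = 21·243·2 + 7·729·2 + 1·2187·1 = 10206 + 10206 + 2187 = 22599.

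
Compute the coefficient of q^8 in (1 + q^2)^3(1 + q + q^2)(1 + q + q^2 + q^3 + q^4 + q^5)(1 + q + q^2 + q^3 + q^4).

93

(1 + q^2)^3 has coefficients 1,0,3,0,3,0,1 for degrees 0…6.
(1 + q + q^2) has coefficients 1,1,1,0,0,0,0,0,0 for degrees 0…8.
Multiplying by (1 + q + q^2 + q^3 + q^4 + q^5) gives running coefficients 1,2,3,3,3,3,2,1,0 for degrees 0…8.
Finally multiplying by (1 + q + q^2 + q^3 + q^4), the product of all factors after the first has coefficients 1,3,6,9,12,14,14,12,9 for degrees 0…8.
[q^8] = 1·9 + 3·14 + 3·12 + 1·6 = 93.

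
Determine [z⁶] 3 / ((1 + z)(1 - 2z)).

The denominator gives the recurrence a_n = a_(n−1) + 2a_(n−2) for n ≥ 2; the numerator fixes a_0 = 3, a_1 = 3.
Iterating: 3, 3, 9, 15, 33, 63, 129, so a_6 = 129.

129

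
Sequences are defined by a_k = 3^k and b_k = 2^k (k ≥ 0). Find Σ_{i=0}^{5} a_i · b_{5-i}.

665

This is [x^5] in the product of the two ordinary generating functions.
Σ = 1·32 + 3·16 + 9·8 + 27·4 + 81·2 + 243·1 = 665.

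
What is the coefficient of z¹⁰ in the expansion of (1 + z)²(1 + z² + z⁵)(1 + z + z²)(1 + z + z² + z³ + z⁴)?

(1 + z)² has coefficients 1,2,1 for degrees 0…2.
(1 + z² + z⁵) has coefficients 1,0,1,0,0,1,0,0,0,0,0 for degrees 0…10.
Multiplying by (1 + z + z²) gives running coefficients 1,1,2,1,1,1,1,1,0,0,0 for degrees 0…10.
Finally multiplying by (1 + z + z² + z³ + z⁴), the product of all factors after the first has coefficients 1,2,4,5,6,6,6,5,4,3,2 for degrees 0…10.
[z¹⁰] = 1·2 + 2·3 + 1·4 = 12.

12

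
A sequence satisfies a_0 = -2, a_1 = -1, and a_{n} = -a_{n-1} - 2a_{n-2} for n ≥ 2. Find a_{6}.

1

The ordinary generating function has denominator 1 + z + 2z^2.
Iterating the recurrence: a_0,…,a_{6} = -2, -1, 5, -3, -7, 13, 1.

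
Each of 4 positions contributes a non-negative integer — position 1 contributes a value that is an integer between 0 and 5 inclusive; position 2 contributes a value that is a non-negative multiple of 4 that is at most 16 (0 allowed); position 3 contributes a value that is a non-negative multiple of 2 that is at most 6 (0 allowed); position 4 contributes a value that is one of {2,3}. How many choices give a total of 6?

The generating function for the choices is (1 + q + q² + q³ + q⁴ + q⁵)·(1 + q⁴ + q⁸ + q¹² + q¹⁶)·(1 + q² + q⁴ + q⁶)·(q² + q³); the count is [q⁶].
(1 + q + q² + q³ + q⁴ + q⁵) has coefficients 1,1,1,1,1,1 for degrees 0…5.
(1 + q⁴ + q⁸ + q¹² + q¹⁶) has coefficients 1,0,0,0,1,0,0 for degrees 0…6.
Multiplying by (1 + q² + q⁴ + q⁶) gives running coefficients 1,0,1,0,2,0,2 for degrees 0…6.
Finally multiplying by (q² + q³), the product of all factors after the first has coefficients 0,0,1,1,1,1,2 for degrees 0…6.
[q⁶] = 1·2 + 1·1 + 1·1 + 1·1 + 1·1 + 1·0 = 6.

6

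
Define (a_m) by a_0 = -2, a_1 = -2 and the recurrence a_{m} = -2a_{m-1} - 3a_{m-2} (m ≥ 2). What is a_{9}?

-482

The ordinary generating function has denominator 1 + 2q + 3q^2.
Iterating the recurrence: a_0,…,a_{9} = -2, -2, 10, -14, -2, 46, -86, 34, 190, -482.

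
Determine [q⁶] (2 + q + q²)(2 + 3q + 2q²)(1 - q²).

(2 + q + q²) has coefficients 2,1,1 for degrees 0…2.
(2 + 3q + 2q²) has coefficients 2,3,2,0,0,0,0 for degrees 0…6.
Finally multiplying by (1 - q²), the product of all factors after the first has coefficients 2,3,0,-3,-2,0,0 for degrees 0…6.
[q⁶] = 2·0 + 1·0 + 1·(-2) = -2.

-2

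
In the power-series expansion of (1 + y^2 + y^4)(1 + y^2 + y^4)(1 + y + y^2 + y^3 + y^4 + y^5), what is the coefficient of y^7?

(1 + y^2 + y^4) has coefficients 1,0,1,0,1 for degrees 0…4.
(1 + y^2 + y^4) has coefficients 1,0,1,0,1,0,0,0 for degrees 0…7.
Finally multiplying by (1 + y + y^2 + y^3 + y^4 + y^5), the product of all factors after the first has coefficients 1,1,2,2,3,3,2,2 for degrees 0…7.
[y^7] = 1·2 + 1·3 + 1·2 = 7.

7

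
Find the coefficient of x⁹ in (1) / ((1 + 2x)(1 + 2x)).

The denominator gives the recurrence a_n = −4a_(n−1) − 4a_(n−2) for n ≥ 2; the numerator fixes a_0 = 1, a_1 = -4.
Iterating: 1, -4, 12, -32, 80, -192, 448, -1024, 2304, -5120, so a_9 = -5120.

-5120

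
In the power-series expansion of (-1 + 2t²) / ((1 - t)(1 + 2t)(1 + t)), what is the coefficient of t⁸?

Partial fractions give a closed form: a_n = (1/6)·1^n + (-2/3)·(-2)^n + (-1/2)·(-1)^n.
At n = 8: a_8 = -171.

-171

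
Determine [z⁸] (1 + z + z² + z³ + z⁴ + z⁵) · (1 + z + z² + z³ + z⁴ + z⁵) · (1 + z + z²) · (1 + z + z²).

43

(1 + z + z² + z³ + z⁴ + z⁵) has coefficients 1,1,1,1,1,1 for degrees 0…5.
(1 + z + z² + z³ + z⁴ + z⁵) has coefficients 1,1,1,1,1,1,0,0,0 for degrees 0…8.
Multiplying by (1 + z + z²) gives running coefficients 1,2,3,3,3,3,2,1,0 for degrees 0…8.
Finally multiplying by (1 + z + z²), the product of all factors after the first has coefficients 1,3,6,8,9,9,8,6,3 for degrees 0…8.
[z⁸] = 1·3 + 1·6 + 1·8 + 1·9 + 1·9 + 1·8 = 43.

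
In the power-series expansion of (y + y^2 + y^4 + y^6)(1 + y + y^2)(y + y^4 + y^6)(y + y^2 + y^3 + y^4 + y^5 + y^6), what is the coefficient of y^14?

19

(y + y^2 + y^4 + y^6) has coefficients 0,1,1,0,1,0,1 for degrees 0…6.
(1 + y + y^2) has coefficients 1,1,1,0,0,0,0,0,0,0,0,0,0,0,0 for degrees 0…14.
Multiplying by (y + y^4 + y^6) gives running coefficients 0,1,1,1,1,1,2,1,1,0,0,0,0,0,0 for degrees 0…14.
Finally multiplying by (y + y^2 + y^3 + y^4 + y^5 + y^6), the product of all factors after the first has coefficients 0,0,1,2,3,4,5,7,7,7,6,5,4,2,1 for degrees 0…14.
[y^14] = 1·2 + 1·4 + 1·6 + 1·7 = 19.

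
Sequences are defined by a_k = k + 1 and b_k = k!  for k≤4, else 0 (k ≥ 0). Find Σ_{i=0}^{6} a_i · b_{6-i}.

119

Write out a_i and b_{6-i} for i = 0,…,6 and sum the products.
Σ = 1·0 + 2·0 + 3·24 + 4·6 + 5·2 + 6·1 + 7·1 = 119.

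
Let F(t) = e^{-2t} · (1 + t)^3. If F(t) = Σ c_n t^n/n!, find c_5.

The EGF product rule gives c_5 = Σ_{k_1+k_2=5} C(5; k_1,k_2) · ∏ g_i(k_i), where e^{-2t} gives (-2)^k; (1+t)^3 gives the falling factorial (3)_k.
g_1(k) for k = 0…5: 1, -2, 4, -8, 16, -32.
g_2(k) for k = 0…5: 1, 3, 6, 6, 0, 0.
c_5 = Σ_k C(5,k)·g_1(k)·g_2(5−k) = 10·4·6 + 10·(-8)·6 + 5·16·3 + 1·(-32)·1 = 240 − 480 + 240 − 32 = -32.

-32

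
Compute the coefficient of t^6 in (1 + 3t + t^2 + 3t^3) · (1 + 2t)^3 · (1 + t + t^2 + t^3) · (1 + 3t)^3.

8320

(1 + 3t + t^2 + 3t^3) has coefficients 1,3,1,3 for degrees 0…3.
(1 + 2t)^3 has coefficients 1,6,12,8,0,0,0 for degrees 0…6.
Multiplying by (1 + t + t^2 + t^3) gives running coefficients 1,7,19,27,26,20,8 for degrees 0…6.
Finally multiplying by (1 + 3t)^3, the product of all factors after the first has coefficients 1,16,109,414,971,1496,1619 for degrees 0…6.
[t^6] = 1·1619 + 3·1496 + 1·971 + 3·414 = 8320.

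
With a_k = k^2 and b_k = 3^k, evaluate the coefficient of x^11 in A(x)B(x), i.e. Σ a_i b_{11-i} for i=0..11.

265642

The convolution is the t^11 coefficient of A(t)B(t).
Σ = 0·177147 + 1·59049 + 4·19683 + 9·6561 + 16·2187 + 25·729 + 36·243 + 49·81 + 64·27 + 81·9 + 100·3 + 121·1 = 265642.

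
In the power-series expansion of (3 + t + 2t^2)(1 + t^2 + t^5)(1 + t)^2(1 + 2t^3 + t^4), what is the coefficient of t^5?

35

(3 + t + 2t^2) has coefficients 3,1,2 for degrees 0…2.
(1 + t^2 + t^5) has coefficients 1,0,1,0,0,1 for degrees 0…5.
Multiplying by (1 + t)^2 gives running coefficients 1,2,2,2,1,1 for degrees 0…5.
Finally multiplying by (1 + 2t^3 + t^4), the product of all factors after the first has coefficients 1,2,2,4,6,7 for degrees 0…5.
[t^5] = 3·7 + 1·6 + 2·4 = 35.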